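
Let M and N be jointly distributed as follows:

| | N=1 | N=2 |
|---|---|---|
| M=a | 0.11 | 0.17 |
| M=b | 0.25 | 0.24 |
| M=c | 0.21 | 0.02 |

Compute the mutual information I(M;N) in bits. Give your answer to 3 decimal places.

0.127 bits

Marginals: p(M) = (0.2800, 0.4900, 0.2300), p(N) = (0.5700, 0.4300).
I(M;N) = H(M) + H(N) − H(M,N).
H(M) = 1.5062, H(N) = 0.9858, H(M,N) = 2.3647.
I(M;N) = 1.5062 + 0.9858 − 2.3647 = 0.127 bits.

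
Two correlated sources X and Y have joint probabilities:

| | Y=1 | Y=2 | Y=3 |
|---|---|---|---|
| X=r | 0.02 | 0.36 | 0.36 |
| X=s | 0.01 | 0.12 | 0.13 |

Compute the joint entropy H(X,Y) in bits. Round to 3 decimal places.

H(X,Y) = −Σ p(x,y)·log₂ p(x,y) over all 6 cells.
  cell (r,1): −0.02·log₂0.02 = 0.1129
  cell (r,2): −0.36·log₂0.36 = 0.5306
  cell (r,3): −0.36·log₂0.36 = 0.5306
  cell (s,1): −0.01·log₂0.01 = 0.0664
  cell (s,2): −0.12·log₂0.12 = 0.3671
  cell (s,3): −0.13·log₂0.13 = 0.3826
Sum = 1.990 bits.

1.990 bits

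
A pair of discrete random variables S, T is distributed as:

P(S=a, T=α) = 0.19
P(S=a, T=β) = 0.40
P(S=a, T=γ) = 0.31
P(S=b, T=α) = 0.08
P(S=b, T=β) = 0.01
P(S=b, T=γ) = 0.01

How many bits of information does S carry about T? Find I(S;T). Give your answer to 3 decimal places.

Marginals: p(S) = (0.9000, 0.1000), p(T) = (0.2700, 0.4100, 0.3200).
I(S;T) = H(S) + H(T) − H(S,T).
H(S) = 0.4690, H(T) = 1.5634, H(S,T) = 1.9322.
I(S;T) = 0.4690 + 1.5634 − 1.9322 = 0.100 bits.

0.100 bits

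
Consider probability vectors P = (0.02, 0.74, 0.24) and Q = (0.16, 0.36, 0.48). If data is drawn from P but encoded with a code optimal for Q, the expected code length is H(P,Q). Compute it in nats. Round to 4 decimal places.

0.9688 nats

H(P,Q) = −Σ p·ln q.
  −0.02·ln(0.16) = 0.03665
  −0.74·ln(0.36) = 0.75602
  −0.24·ln(0.48) = 0.17615
H(P,Q) = 0.9688 nats.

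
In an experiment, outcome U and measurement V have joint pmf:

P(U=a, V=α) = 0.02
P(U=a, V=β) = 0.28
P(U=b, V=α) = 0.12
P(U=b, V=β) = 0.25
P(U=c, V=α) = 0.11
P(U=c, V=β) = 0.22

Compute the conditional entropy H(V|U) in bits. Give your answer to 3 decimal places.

Chain rule: H(V|U) = H(U,V) − H(U).
Marginals: p(U) = (0.3000, 0.3700, 0.3300), p(V) = (0.2500, 0.7500).
H(U,V) = 2.3250 bits; H(U) = 1.5796 bits.
H(V|U) = 2.3250 − 1.5796 = 0.745 bits.

0.745 bits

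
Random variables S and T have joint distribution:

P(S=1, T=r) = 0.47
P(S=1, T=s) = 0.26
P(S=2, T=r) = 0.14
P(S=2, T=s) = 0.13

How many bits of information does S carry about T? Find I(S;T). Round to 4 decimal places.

0.0093 bits

Marginals: p(S) = (0.7300, 0.2700), p(T) = (0.6100, 0.3900).
I(S;T) = Σ p(x,y)·log₂[p(x,y)/(p(x)p(y))].
  (1,r): 0.47·log₂(1.0555) = 0.03661
  (1,s): 0.26·log₂(0.9132) = -0.03404
  (2,r): 0.14·log₂(0.8500) = -0.03282
  (2,s): 0.13·log₂(1.2346) = 0.03952
Sum = 0.0093 bits.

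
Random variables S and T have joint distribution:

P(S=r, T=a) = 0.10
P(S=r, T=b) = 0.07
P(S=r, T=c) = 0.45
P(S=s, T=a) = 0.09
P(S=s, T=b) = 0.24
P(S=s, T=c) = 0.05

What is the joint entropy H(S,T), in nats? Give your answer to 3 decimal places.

1.485 nats

H(S,T) = −Σ p(x,y)·ln p(x,y) over all 6 cells.
  cell (r,a): −0.10·ln0.10 = 0.2303
  cell (r,b): −0.07·ln0.07 = 0.1861
  cell (r,c): −0.45·ln0.45 = 0.3593
  cell (s,a): −0.09·ln0.09 = 0.2167
  cell (s,b): −0.24·ln0.24 = 0.3425
  cell (s,c): −0.05·ln0.05 = 0.1498
Sum = 1.485 nats.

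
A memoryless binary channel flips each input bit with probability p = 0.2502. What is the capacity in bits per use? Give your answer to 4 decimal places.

Binary symmetric channel: C = 1 − h₂(ε) where h₂ is the binary entropy function.
h₂(0.2502) = −0.2502·log₂0.2502 − 0.7498·log₂0.7498 = 0.8116.
C = 1 − 0.8116 = 0.1884 bits per channel use.

0.1884 bits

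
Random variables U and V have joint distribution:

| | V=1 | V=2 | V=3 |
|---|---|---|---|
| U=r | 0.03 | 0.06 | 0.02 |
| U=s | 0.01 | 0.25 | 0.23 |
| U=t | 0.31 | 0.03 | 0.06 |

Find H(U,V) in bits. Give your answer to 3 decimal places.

H(U,V) = −Σ p(x,y)·log₂ p(x,y) over all 9 cells.
  cell (r,1): −0.03·log₂0.03 = 0.1518
  cell (r,2): −0.06·log₂0.06 = 0.2435
  cell (r,3): −0.02·log₂0.02 = 0.1129
  cell (s,1): −0.01·log₂0.01 = 0.0664
  cell (s,2): −0.25·log₂0.25 = 0.5000
  cell (s,3): −0.23·log₂0.23 = 0.4877
  cell (t,1): −0.31·log₂0.31 = 0.5238
  cell (t,2): −0.03·log₂0.03 = 0.1518
  cell (t,3): −0.06·log₂0.06 = 0.2435
Sum = 2.481 bits.

2.481 bits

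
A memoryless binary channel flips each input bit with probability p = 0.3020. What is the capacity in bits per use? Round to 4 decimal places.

Binary symmetric channel: C = 1 − h₂(ε) where h₂ is the binary entropy function.
h₂(0.3020) = −0.3020·log₂0.3020 − 0.6980·log₂0.6980 = 0.8837.
C = 1 − 0.8837 = 0.1163 bits per channel use.

0.1163 bits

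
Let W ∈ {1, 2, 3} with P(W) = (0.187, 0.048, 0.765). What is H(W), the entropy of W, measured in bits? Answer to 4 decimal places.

0.9583 bits

H(W) = −Σ p·log₂ p.
  −(0.187)·log₂(0.187) = 0.45233
  −(0.048)·log₂(0.048) = 0.21028
  −(0.765)·log₂(0.765) = 0.29565
Sum: 0.45233 + 0.21028 + 0.29565 = 0.9583 bits.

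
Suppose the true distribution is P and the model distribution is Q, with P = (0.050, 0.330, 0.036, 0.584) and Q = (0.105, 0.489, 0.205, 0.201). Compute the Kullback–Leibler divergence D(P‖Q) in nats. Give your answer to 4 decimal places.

D(P‖Q) = Σ p·ln(p/q).
  0.050·ln(0.050/0.105) = -0.03710
  0.330·ln(0.330/0.489) = -0.12978
  0.036·ln(0.036/0.205) = -0.06262
  0.584·ln(0.584/0.201) = 0.62289
D(P‖Q) = 0.3934 nats.

0.3934 nats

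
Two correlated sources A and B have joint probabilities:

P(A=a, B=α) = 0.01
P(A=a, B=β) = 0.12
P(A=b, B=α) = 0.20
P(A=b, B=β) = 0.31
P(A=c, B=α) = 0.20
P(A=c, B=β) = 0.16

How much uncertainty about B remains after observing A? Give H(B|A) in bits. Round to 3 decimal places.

0.900 bits

Chain rule: H(B|A) = H(A,B) − H(A).
Marginals: p(A) = (0.1300, 0.5100, 0.3600), p(B) = (0.4100, 0.5900).
H(A,B) = 2.3091 bits; H(A) = 1.4087 bits.
H(B|A) = 2.3091 − 1.4087 = 0.900 bits.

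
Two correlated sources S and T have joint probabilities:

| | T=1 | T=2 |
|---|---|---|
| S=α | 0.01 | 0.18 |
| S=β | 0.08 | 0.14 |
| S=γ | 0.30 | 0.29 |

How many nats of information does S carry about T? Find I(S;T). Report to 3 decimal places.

Marginals: p(S) = (0.1900, 0.2200, 0.5900), p(T) = (0.3900, 0.6100).
I(S;T) = H(S) + H(T) − H(S,T).
H(S) = 0.9600, H(T) = 0.6687, H(S,T) = 1.5522.
I(S;T) = 0.9600 + 0.6687 − 1.5522 = 0.076 nats.

0.076 nats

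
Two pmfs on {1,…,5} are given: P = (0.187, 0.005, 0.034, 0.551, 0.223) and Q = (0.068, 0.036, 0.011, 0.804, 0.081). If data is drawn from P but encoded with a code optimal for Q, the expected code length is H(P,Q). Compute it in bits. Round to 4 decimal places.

H(P,Q) = −Σ p·log₂ q.
  −0.187·log₂(0.068) = 0.72525
  −0.005·log₂(0.036) = 0.02398
  −0.034·log₂(0.011) = 0.22122
  −0.551·log₂(0.804) = 0.17342
  −0.223·log₂(0.081) = 0.80858
H(P,Q) = 1.9524 bits.

1.9524 bits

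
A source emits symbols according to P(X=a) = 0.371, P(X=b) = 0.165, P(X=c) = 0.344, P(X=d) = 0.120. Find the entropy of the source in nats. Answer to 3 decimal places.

1.287 nats

H(X) = −Σ p·ln p.
  −(0.371)·ln(0.371) = 0.3679
  −(0.165)·ln(0.165) = 0.2973
  −(0.344)·ln(0.344) = 0.3671
  −(0.120)·ln(0.120) = 0.2544
Sum: 0.3679 + 0.2973 + 0.3671 + 0.2544 = 1.287 nats.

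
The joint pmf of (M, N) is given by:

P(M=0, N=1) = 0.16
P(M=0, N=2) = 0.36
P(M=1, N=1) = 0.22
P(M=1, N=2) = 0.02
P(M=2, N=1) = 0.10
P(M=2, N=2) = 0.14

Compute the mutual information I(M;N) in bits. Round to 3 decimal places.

0.201 bits

Marginals: p(M) = (0.5200, 0.2400, 0.2400), p(N) = (0.4800, 0.5200).
I(M;N) = Σ p(x,y)·log₂[p(x,y)/(p(x)p(y))].
  (0,1): 0.16·log₂(0.6410) = -0.1026
  (0,2): 0.36·log₂(1.3314) = 0.1486
  (1,1): 0.22·log₂(1.9097) = 0.2053
  (1,2): 0.02·log₂(0.1603) = -0.0528
  (2,1): 0.10·log₂(0.8681) = -0.0204
  (2,2): 0.14·log₂(1.1218) = 0.0232
Sum = 0.201 bits.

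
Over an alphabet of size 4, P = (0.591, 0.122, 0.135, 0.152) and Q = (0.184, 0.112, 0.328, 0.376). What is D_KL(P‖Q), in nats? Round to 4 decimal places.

0.4425 nats

D(P‖Q) = Σ p·ln(p/q).
  0.591·ln(0.591/0.184) = 0.68963
  0.122·ln(0.122/0.112) = 0.01043
  0.135·ln(0.135/0.328) = -0.11984
  0.152·ln(0.152/0.376) = -0.13767
D(P‖Q) = 0.4425 nats.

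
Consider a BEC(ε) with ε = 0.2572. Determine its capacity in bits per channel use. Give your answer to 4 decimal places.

Binary erasure channel: capacity C = 1 − ε.
C = 1 − 0.2572 = 0.7428 bits per channel use.

0.7428 bits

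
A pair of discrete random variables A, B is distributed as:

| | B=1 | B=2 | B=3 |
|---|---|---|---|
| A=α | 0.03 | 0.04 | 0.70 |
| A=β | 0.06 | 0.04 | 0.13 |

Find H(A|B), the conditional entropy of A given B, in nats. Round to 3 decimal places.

0.473 nats

Marginals: p(A) = (0.7700, 0.2300), p(B) = (0.0900, 0.0800, 0.8300).
H(A|B) = Σ p(B) · H(A|B=·).
  B=1: p=0.0900, H(A|B=1) = 0.6365
  B=2: p=0.0800, H(A|B=2) = 0.6931
  B=3: p=0.8300, H(A|B=3) = 0.4340
Weighted sum = 0.473 nats.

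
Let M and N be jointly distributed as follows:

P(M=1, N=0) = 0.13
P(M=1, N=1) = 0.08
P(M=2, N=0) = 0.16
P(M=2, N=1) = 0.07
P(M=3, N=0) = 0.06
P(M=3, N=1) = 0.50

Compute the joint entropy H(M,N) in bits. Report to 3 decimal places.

H(M,N) = −Σ p(x,y)·log₂ p(x,y) over all 6 cells.
  cell (1,0): −0.13·log₂0.13 = 0.3826
  cell (1,1): −0.08·log₂0.08 = 0.2915
  cell (2,0): −0.16·log₂0.16 = 0.4230
  cell (2,1): −0.07·log₂0.07 = 0.2686
  cell (3,0): −0.06·log₂0.06 = 0.2435
  cell (3,1): −0.50·log₂0.50 = 0.5000
Sum = 2.109 bits.

2.109 bits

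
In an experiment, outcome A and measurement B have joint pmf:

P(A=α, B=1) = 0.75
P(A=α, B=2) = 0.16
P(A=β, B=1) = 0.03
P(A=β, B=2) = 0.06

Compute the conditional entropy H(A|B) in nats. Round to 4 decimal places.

Marginals: p(A) = (0.9100, 0.0900), p(B) = (0.7800, 0.2200).
H(A|B) = Σ p(B) · H(A|B=·).
  B=1: p=0.7800, H(A|B=1) = 0.1630
  B=2: p=0.2200, H(A|B=2) = 0.5860
Weighted sum = 0.2561 nats.

0.2561 nats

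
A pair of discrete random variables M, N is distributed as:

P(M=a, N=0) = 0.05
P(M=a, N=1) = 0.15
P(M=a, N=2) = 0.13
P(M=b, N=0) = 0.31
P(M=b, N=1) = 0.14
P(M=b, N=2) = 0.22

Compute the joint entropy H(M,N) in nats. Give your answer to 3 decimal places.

1.671 nats

H(M,N) = −Σ p(x,y)·ln p(x,y) over all 6 cells.
  cell (a,0): −0.05·ln0.05 = 0.1498
  cell (a,1): −0.15·ln0.15 = 0.2846
  cell (a,2): −0.13·ln0.13 = 0.2652
  cell (b,0): −0.31·ln0.31 = 0.3631
  cell (b,1): −0.14·ln0.14 = 0.2753
  cell (b,2): −0.22·ln0.22 = 0.3331
Sum = 1.671 nats.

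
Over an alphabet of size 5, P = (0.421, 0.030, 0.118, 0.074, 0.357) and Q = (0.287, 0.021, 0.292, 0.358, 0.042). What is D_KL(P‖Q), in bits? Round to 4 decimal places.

1.0278 bits

D(P‖Q) = Σ p·log₂(p/q).
  0.421·log₂(0.421/0.287) = 0.23272
  0.030·log₂(0.030/0.021) = 0.01544
  0.118·log₂(0.118/0.292) = -0.15425
  0.074·log₂(0.074/0.358) = -0.16830
  0.357·log₂(0.357/0.042) = 1.10222
D(P‖Q) = 1.0278 bits.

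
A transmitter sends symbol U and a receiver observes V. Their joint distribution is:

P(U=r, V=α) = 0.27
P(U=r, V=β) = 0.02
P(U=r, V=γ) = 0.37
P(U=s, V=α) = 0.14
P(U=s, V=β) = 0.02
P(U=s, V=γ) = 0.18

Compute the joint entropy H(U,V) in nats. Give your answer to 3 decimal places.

1.462 nats

H(U,V) = −Σ p(x,y)·ln p(x,y) over all 6 cells.
  cell (r,α): −0.27·ln0.27 = 0.3535
  cell (r,β): −0.02·ln0.02 = 0.0782
  cell (r,γ): −0.37·ln0.37 = 0.3679
  cell (s,α): −0.14·ln0.14 = 0.2753
  cell (s,β): −0.02·ln0.02 = 0.0782
  cell (s,γ): −0.18·ln0.18 = 0.3087
Sum = 1.462 nats.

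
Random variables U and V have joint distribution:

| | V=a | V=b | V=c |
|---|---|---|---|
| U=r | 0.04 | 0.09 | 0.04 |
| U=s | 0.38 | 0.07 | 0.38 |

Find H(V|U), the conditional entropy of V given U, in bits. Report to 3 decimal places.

1.356 bits

Marginals: p(U) = (0.1700, 0.8300), p(V) = (0.4200, 0.1600, 0.4200).
H(V|U) = Σ p(U) · H(V|U=·).
  U=r: p=0.1700, H(V|U=r) = 1.4681
  U=s: p=0.8300, H(V|U=s) = 1.3329
Weighted sum = 1.356 bits.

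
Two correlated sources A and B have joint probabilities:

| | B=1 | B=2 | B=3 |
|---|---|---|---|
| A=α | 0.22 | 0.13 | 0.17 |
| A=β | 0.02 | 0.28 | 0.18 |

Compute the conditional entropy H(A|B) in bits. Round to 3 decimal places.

0.819 bits

Chain rule: H(A|B) = H(A,B) − H(B).
Marginals: p(A) = (0.5200, 0.4800), p(B) = (0.2400, 0.4100, 0.3500).
H(A,B) = 2.3702 bits; H(B) = 1.5516 bits.
H(A|B) = 2.3702 − 1.5516 = 0.819 bits.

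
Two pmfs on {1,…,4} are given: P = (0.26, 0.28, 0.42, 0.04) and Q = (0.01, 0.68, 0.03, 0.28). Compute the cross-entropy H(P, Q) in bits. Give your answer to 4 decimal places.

H(P,Q) = −Σ p·log₂ q.
  −0.26·log₂(0.01) = 1.72740
  −0.28·log₂(0.68) = 0.15579
  −0.42·log₂(0.03) = 2.12474
  −0.04·log₂(0.28) = 0.07346
H(P,Q) = 4.0814 bits.

4.0814 bits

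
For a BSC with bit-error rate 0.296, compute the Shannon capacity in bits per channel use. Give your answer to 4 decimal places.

0.1237 bits

Binary symmetric channel: C = 1 − h₂(ε) where h₂ is the binary entropy function.
h₂(0.296) = −0.296·log₂0.296 − 0.704·log₂0.704 = 0.8763.
C = 1 − 0.8763 = 0.1237 bits per channel use.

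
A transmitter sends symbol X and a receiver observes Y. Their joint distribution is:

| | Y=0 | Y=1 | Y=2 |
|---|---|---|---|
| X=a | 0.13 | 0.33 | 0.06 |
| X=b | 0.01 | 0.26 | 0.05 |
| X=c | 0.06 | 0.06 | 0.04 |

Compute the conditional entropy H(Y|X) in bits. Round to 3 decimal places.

Marginals: p(X) = (0.5200, 0.3200, 0.1600), p(Y) = (0.2000, 0.6500, 0.1500).
H(Y|X) = Σ p(X) · H(Y|X=·).
  X=a: p=0.5200, H(Y|X=a) = 1.2758
  X=b: p=0.3200, H(Y|X=b) = 0.8181
  X=c: p=0.1600, H(Y|X=c) = 1.5613
Weighted sum = 1.175 bits.

1.175 bits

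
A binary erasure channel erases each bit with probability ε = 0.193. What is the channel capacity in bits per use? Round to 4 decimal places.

0.8070 bits

Binary erasure channel: capacity C = 1 − ε.
C = 1 − 0.193 = 0.8070 bits per channel use.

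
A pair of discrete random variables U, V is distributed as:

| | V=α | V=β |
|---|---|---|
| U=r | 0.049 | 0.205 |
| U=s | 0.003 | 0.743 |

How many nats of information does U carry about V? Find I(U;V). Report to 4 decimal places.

Marginals: p(U) = (0.2540, 0.7460), p(V) = (0.0520, 0.9480).
I(U;V) = Σ p(x,y)·ln[p(x,y)/(p(x)p(y))].
  (r,α): 0.049·ln(3.7099) = 0.06424
  (r,β): 0.205·ln(0.8514) = -0.03299
  (s,α): 0.003·ln(0.0773) = -0.00768
  (s,β): 0.743·ln(1.0506) = 0.03668
Sum = 0.0603 nats.

0.0603 nats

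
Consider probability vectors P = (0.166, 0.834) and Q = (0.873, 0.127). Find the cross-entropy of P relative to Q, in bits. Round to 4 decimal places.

2.5154 bits

H(P,Q) = −Σ p·log₂ q.
  −0.166·log₂(0.873) = 0.03253
  −0.834·log₂(0.127) = 2.48290
H(P,Q) = 2.5154 bits.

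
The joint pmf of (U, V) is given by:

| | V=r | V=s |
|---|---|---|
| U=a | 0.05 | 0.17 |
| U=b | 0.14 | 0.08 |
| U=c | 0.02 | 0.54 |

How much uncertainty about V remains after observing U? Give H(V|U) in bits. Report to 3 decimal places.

Marginals: p(U) = (0.2200, 0.2200, 0.5600), p(V) = (0.2100, 0.7900).
H(V|U) = Σ p(U) · H(V|U=·).
  U=a: p=0.2200, H(V|U=a) = 0.7732
  U=b: p=0.2200, H(V|U=b) = 0.9457
  U=c: p=0.5600, H(V|U=c) = 0.2223
Weighted sum = 0.503 bits.

0.503 bits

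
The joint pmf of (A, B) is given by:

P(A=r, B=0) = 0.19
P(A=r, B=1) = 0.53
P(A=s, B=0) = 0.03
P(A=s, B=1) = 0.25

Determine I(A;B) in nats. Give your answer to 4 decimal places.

Marginals: p(A) = (0.7200, 0.2800), p(B) = (0.2200, 0.7800).
I(A;B) = Σ p(x,y)·ln[p(x,y)/(p(x)p(y))].
  (r,0): 0.19·ln(1.1995) = 0.03456
  (r,1): 0.53·ln(0.9437) = -0.03069
  (s,0): 0.03·ln(0.4870) = -0.02158
  (s,1): 0.25·ln(1.1447) = 0.03378
Sum = 0.0161 nats.

0.0161 nats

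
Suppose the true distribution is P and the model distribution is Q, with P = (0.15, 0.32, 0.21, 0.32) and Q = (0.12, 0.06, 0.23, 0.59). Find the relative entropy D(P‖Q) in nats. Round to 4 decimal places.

0.3543 nats

D(P‖Q) = Σ p·ln(p/q).
  0.15·ln(0.15/0.12) = 0.03347
  0.32·ln(0.32/0.06) = 0.53567
  0.21·ln(0.21/0.23) = -0.01910
  0.32·ln(0.32/0.59) = -0.19578
D(P‖Q) = 0.3543 nats.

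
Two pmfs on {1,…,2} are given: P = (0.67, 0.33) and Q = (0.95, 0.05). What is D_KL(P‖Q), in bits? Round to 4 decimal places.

0.5609 bits

D(P‖Q) = Σ p·log₂(p/q).
  0.67·log₂(0.67/0.95) = -0.33752
  0.33·log₂(0.33/0.05) = 0.89841
D(P‖Q) = 0.5609 bits.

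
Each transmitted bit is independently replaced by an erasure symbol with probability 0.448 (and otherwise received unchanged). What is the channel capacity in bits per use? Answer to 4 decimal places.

0.5520 bits

Binary erasure channel: capacity C = 1 − ε.
C = 1 − 0.448 = 0.5520 bits per channel use.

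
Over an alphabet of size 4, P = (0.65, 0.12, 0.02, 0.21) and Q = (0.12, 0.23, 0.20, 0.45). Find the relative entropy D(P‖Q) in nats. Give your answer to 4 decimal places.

D(P‖Q) = Σ p·ln(p/q).
  0.65·ln(0.65/0.12) = 1.09816
  0.12·ln(0.12/0.23) = -0.07807
  0.02·ln(0.02/0.20) = -0.04605
  0.21·ln(0.21/0.45) = -0.16005
D(P‖Q) = 0.8140 nats.

0.8140 nats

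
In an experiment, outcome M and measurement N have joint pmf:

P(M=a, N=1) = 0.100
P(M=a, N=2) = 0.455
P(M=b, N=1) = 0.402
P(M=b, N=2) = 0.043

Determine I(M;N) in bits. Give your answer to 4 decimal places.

0.4184 bits

Marginals: p(M) = (0.5550, 0.4450), p(N) = (0.5020, 0.4980).
I(M;N) = Σ p(x,y)·log₂[p(x,y)/(p(x)p(y))].
  (a,1): 0.100·log₂(0.3589) = -0.14782
  (a,2): 0.455·log₂(1.6462) = 0.32722
  (b,1): 0.402·log₂(1.7995) = 0.34075
  (b,2): 0.043·log₂(0.1940) = -0.10172
Sum = 0.4184 bits.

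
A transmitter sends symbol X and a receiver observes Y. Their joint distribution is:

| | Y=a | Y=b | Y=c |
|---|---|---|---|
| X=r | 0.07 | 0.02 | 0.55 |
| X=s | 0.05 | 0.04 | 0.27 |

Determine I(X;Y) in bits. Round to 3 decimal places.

0.020 bits

Marginals: p(X) = (0.6400, 0.3600), p(Y) = (0.1200, 0.0600, 0.8200).
I(X;Y) = H(X) + H(Y) − H(X,Y).
H(X) = 0.9427, H(Y) = 0.8454, H(X,Y) = 1.7677.
I(X;Y) = 0.9427 + 0.8454 − 1.7677 = 0.020 bits.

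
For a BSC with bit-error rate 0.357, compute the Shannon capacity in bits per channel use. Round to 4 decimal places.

Binary symmetric channel: C = 1 − h₂(ε) where h₂ is the binary entropy function.
h₂(0.357) = −0.357·log₂0.357 − 0.643·log₂0.643 = 0.9402.
C = 1 − 0.9402 = 0.0598 bits per channel use.

0.0598 bits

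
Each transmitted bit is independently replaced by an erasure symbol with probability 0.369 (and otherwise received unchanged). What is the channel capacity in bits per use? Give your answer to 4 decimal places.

Binary erasure channel: capacity C = 1 − ε.
C = 1 − 0.369 = 0.6310 bits per channel use.

0.6310 bits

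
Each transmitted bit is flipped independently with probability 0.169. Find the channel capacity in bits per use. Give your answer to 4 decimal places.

0.3446 bits

Binary symmetric channel: C = 1 − h₂(ε) where h₂ is the binary entropy function.
h₂(0.169) = −0.169·log₂0.169 − 0.831·log₂0.831 = 0.6554.
C = 1 − 0.6554 = 0.3446 bits per channel use.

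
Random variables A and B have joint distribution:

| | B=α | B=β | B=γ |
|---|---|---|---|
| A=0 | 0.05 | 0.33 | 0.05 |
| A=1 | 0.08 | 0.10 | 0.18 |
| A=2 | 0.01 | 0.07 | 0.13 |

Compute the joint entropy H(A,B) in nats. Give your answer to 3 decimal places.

H(A,B) = −Σ p(x,y)·ln p(x,y) over all 9 cells.
  cell (0,α): −0.05·ln0.05 = 0.1498
  cell (0,β): −0.33·ln0.33 = 0.3659
  cell (0,γ): −0.05·ln0.05 = 0.1498
  cell (1,α): −0.08·ln0.08 = 0.2021
  cell (1,β): −0.10·ln0.10 = 0.2303
  cell (1,γ): −0.18·ln0.18 = 0.3087
  cell (2,α): −0.01·ln0.01 = 0.0461
  cell (2,β): −0.07·ln0.07 = 0.1861
  cell (2,γ): −0.13·ln0.13 = 0.2652
Sum = 1.904 nats.

1.904 nats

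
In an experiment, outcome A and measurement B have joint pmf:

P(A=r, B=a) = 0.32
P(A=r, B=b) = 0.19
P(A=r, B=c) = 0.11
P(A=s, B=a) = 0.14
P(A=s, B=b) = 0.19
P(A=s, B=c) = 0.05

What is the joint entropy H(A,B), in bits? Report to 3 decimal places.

2.400 bits

H(A,B) = −Σ p(x,y)·log₂ p(x,y) over all 6 cells.
  cell (r,a): −0.32·log₂0.32 = 0.5260
  cell (r,b): −0.19·log₂0.19 = 0.4552
  cell (r,c): −0.11·log₂0.11 = 0.3503
  cell (s,a): −0.14·log₂0.14 = 0.3971
  cell (s,b): −0.19·log₂0.19 = 0.4552
  cell (s,c): −0.05·log₂0.05 = 0.2161
Sum = 2.400 bits.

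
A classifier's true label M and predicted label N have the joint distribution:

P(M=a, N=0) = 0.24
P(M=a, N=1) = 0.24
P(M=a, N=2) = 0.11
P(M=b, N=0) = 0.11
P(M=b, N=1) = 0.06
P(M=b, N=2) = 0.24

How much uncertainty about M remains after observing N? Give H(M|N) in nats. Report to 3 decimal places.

Chain rule: H(M|N) = H(M,N) − H(N).
Marginals: p(M) = (0.5900, 0.4100), p(N) = (0.3500, 0.3000, 0.3500).
H(M,N) = 1.6819 nats; H(N) = 1.0961 nats.
H(M|N) = 1.6819 − 1.0961 = 0.586 nats.

0.586 nats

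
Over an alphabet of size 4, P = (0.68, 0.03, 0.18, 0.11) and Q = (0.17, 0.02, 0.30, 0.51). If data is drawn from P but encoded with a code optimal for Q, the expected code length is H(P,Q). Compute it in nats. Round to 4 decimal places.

1.6131 nats

H(P,Q) = −Σ p·ln q.
  −0.68·ln(0.17) = 1.20493
  −0.03·ln(0.02) = 0.11736
  −0.18·ln(0.30) = 0.21672
  −0.11·ln(0.51) = 0.07407
H(P,Q) = 1.6131 nats.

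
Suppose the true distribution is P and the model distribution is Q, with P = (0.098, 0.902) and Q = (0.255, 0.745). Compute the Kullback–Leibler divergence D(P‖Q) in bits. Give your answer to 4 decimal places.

D(P‖Q) = Σ p·log₂(p/q).
  0.098·log₂(0.098/0.255) = -0.13521
  0.902·log₂(0.902/0.745) = 0.24885
D(P‖Q) = 0.1136 bits.

0.1136 bits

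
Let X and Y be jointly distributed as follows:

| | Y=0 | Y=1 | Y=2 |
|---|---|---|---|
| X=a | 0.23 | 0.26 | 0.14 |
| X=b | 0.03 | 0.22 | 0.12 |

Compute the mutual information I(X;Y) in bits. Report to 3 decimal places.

0.080 bits

Marginals: p(X) = (0.6300, 0.3700), p(Y) = (0.2600, 0.4800, 0.2600).
I(X;Y) = H(X) + H(Y) − H(X,Y).
H(X) = 0.9507, H(Y) = 1.5188, H(X,Y) = 2.3895.
I(X;Y) = 0.9507 + 1.5188 − 2.3895 = 0.080 bits.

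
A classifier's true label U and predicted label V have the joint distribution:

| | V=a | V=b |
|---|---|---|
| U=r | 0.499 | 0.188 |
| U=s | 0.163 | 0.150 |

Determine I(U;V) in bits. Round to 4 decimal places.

0.0286 bits

Marginals: p(U) = (0.6870, 0.3130), p(V) = (0.6620, 0.3380).
I(U;V) = Σ p(x,y)·log₂[p(x,y)/(p(x)p(y))].
  (r,a): 0.499·log₂(1.0972) = 0.06678
  (r,b): 0.188·log₂(0.8096) = -0.05728
  (s,a): 0.163·log₂(0.7867) = -0.05643
  (s,b): 0.150·log₂(1.4178) = 0.07556
Sum = 0.0286 bits.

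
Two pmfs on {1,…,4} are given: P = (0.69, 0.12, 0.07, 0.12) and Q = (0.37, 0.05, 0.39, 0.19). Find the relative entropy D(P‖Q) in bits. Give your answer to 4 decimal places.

0.5189 bits

D(P‖Q) = Σ p·log₂(p/q).
  0.69·log₂(0.69/0.37) = 0.62036
  0.12·log₂(0.12/0.05) = 0.15156
  0.07·log₂(0.07/0.39) = -0.17346
  0.12·log₂(0.12/0.19) = -0.07956
D(P‖Q) = 0.5189 bits.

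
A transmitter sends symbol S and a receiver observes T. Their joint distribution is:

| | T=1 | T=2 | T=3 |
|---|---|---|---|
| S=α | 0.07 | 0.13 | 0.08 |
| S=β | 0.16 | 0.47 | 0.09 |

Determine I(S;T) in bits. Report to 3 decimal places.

Marginals: p(S) = (0.2800, 0.7200), p(T) = (0.2300, 0.6000, 0.1700).
I(S;T) = H(S) + H(T) − H(S,T).
H(S) = 0.8555, H(T) = 1.3644, H(S,T) = 2.1903.
I(S;T) = 0.8555 + 1.3644 − 2.1903 = 0.030 bits.

0.030 bits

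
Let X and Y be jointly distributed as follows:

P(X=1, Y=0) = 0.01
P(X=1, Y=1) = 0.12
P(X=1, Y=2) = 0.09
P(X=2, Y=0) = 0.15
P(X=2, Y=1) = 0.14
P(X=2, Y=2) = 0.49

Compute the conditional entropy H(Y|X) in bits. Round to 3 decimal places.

Chain rule: H(Y|X) = H(X,Y) − H(X).
Marginals: p(X) = (0.2200, 0.7800), p(Y) = (0.1600, 0.2600, 0.5800).
H(X,Y) = 2.0581 bits; H(X) = 0.7602 bits.
H(Y|X) = 2.0581 − 0.7602 = 1.298 bits.

1.298 bits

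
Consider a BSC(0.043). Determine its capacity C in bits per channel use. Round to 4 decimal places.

0.7441 bits

Binary symmetric channel: C = 1 − h₂(ε) where h₂ is the binary entropy function.
h₂(0.043) = −0.043·log₂0.043 − 0.957·log₂0.957 = 0.2559.
C = 1 − 0.2559 = 0.7441 bits per channel use.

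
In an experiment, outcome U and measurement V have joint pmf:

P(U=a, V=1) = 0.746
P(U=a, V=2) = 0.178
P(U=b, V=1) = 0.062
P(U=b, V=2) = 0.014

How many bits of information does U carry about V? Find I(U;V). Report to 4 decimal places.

Marginals: p(U) = (0.9240, 0.0760), p(V) = (0.8080, 0.1920).
I(U;V) = Σ p(x,y)·log₂[p(x,y)/(p(x)p(y))].
  (a,1): 0.746·log₂(0.9992) = -0.00085
  (a,2): 0.178·log₂(1.0033) = 0.00086
  (b,1): 0.062·log₂(1.0096) = 0.00086
  (b,2): 0.014·log₂(0.9594) = -0.00084
Sum = 0.0000 bits.

0.0000 bits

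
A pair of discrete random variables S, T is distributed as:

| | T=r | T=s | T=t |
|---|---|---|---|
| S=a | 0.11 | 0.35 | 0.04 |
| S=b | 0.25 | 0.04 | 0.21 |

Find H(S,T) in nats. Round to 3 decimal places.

1.542 nats

H(S,T) = −Σ p(x,y)·ln p(x,y) over all 6 cells.
  cell (a,r): −0.11·ln0.11 = 0.2428
  cell (a,s): −0.35·ln0.35 = 0.3674
  cell (a,t): −0.04·ln0.04 = 0.1288
  cell (b,r): −0.25·ln0.25 = 0.3466
  cell (b,s): −0.04·ln0.04 = 0.1288
  cell (b,t): −0.21·ln0.21 = 0.3277
Sum = 1.542 nats.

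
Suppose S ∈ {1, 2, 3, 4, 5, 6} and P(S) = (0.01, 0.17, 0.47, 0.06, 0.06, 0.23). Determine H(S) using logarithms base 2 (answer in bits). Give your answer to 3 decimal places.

1.988 bits

H(S) = −Σ p·log₂ p.
  −(0.01)·log₂(0.01) = 0.0664
  −(0.17)·log₂(0.17) = 0.4346
  −(0.47)·log₂(0.47) = 0.5120
  −(0.06)·log₂(0.06) = 0.2435
  −(0.06)·log₂(0.06) = 0.2435
  −(0.23)·log₂(0.23) = 0.4877
Sum: 0.0664 + 0.4346 + 0.5120 + 0.2435 + 0.2435 + 0.4877 = 1.988 bits.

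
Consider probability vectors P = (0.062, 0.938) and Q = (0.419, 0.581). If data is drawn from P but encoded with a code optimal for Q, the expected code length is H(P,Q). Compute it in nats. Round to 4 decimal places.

0.5633 nats

H(P,Q) = −Σ p·ln q.
  −0.062·ln(0.419) = 0.05393
  −0.938·ln(0.581) = 0.50934
H(P,Q) = 0.5633 nats.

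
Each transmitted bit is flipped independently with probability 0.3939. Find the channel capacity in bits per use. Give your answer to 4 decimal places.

Binary symmetric channel: C = 1 − h₂(ε) where h₂ is the binary entropy function.
h₂(0.3939) = −0.3939·log₂0.3939 − 0.6061·log₂0.6061 = 0.9673.
C = 1 − 0.9673 = 0.0327 bits per channel use.

0.0327 bits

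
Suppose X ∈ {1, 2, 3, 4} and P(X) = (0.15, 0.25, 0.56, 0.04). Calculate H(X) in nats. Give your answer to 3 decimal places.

H(X) = −Σ p·ln p.
  −(0.15)·ln(0.15) = 0.2846
  −(0.25)·ln(0.25) = 0.3466
  −(0.56)·ln(0.56) = 0.3247
  −(0.04)·ln(0.04) = 0.1288
Sum: 0.2846 + 0.3466 + 0.3247 + 0.1288 = 1.085 nats.

1.085 nats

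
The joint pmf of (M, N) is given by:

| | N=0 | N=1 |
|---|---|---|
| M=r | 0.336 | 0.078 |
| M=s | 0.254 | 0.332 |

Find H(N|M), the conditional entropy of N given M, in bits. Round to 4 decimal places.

Chain rule: H(N|M) = H(M,N) − H(M).
Marginals: p(M) = (0.4140, 0.5860), p(N) = (0.5900, 0.4100).
H(M,N) = 1.8461 bits; H(M) = 0.9786 bits.
H(N|M) = 1.8461 − 0.9786 = 0.8675 bits.

0.8675 bits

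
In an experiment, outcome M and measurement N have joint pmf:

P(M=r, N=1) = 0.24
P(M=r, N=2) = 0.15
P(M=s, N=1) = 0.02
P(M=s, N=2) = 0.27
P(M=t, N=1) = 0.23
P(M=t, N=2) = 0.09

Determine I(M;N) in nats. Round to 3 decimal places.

0.170 nats

Marginals: p(M) = (0.3900, 0.2900, 0.3200), p(N) = (0.4900, 0.5100).
I(M;N) = Σ p(x,y)·ln[p(x,y)/(p(x)p(y))].
  (r,1): 0.24·ln(1.2559) = 0.0547
  (r,2): 0.15·ln(0.7541) = -0.0423
  (s,1): 0.02·ln(0.1407) = -0.0392
  (s,2): 0.27·ln(1.8256) = 0.1625
  (t,1): 0.23·ln(1.4668) = 0.0881
  (t,2): 0.09·ln(0.5515) = -0.0536
Sum = 0.170 nats.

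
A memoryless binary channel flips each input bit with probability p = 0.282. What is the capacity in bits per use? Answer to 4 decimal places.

0.1418 bits

Binary symmetric channel: C = 1 − h₂(ε) where h₂ is the binary entropy function.
h₂(0.282) = −0.282·log₂0.282 − 0.718·log₂0.718 = 0.8582.
C = 1 − 0.8582 = 0.1418 bits per channel use.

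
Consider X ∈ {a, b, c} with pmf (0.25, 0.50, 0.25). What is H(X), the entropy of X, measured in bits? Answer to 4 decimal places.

1.5000 bits

H(X) = −Σ p·log₂ p.
  −(0.25)·log₂(0.25) = 0.50000
  −(0.50)·log₂(0.50) = 0.50000
  −(0.25)·log₂(0.25) = 0.50000
Sum: 0.50000 + 0.50000 + 0.50000 = 1.5000 bits.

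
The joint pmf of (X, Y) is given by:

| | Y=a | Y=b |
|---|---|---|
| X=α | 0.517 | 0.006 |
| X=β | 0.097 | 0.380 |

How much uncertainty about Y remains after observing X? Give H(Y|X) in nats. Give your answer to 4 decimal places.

Marginals: p(X) = (0.5230, 0.4770), p(Y) = (0.6140, 0.3860).
H(Y|X) = Σ p(X) · H(Y|X=·).
  X=α: p=0.5230, H(Y|X=α) = 0.0627
  X=β: p=0.4770, H(Y|X=β) = 0.5050
Weighted sum = 0.2737 nats.

0.2737 nats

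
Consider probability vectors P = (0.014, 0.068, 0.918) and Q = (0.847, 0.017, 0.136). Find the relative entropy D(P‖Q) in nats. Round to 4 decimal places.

1.7898 nats

D(P‖Q) = Σ p·ln(p/q).
  0.014·ln(0.014/0.847) = -0.05744
  0.068·ln(0.068/0.017) = 0.09427
  0.918·ln(0.918/0.136) = 1.75296
D(P‖Q) = 1.7898 nats.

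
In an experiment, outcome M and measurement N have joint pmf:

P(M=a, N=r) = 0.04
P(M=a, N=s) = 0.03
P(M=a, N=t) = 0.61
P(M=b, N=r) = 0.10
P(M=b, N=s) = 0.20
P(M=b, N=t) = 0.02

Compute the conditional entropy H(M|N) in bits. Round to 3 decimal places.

0.377 bits

Chain rule: H(M|N) = H(M,N) − H(N).
Marginals: p(M) = (0.6800, 0.3200), p(N) = (0.1400, 0.2300, 0.6300).
H(M,N) = 1.6820 bits; H(N) = 1.3047 bits.
H(M|N) = 1.6820 − 1.3047 = 0.377 bits.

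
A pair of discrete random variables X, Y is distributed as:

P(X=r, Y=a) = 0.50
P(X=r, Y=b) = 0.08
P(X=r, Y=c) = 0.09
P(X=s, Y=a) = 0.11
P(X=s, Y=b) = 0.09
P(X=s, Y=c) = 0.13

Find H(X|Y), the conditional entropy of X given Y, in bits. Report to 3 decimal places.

0.800 bits

Marginals: p(X) = (0.6700, 0.3300), p(Y) = (0.6100, 0.1700, 0.2200).
H(X|Y) = Σ p(Y) · H(X|Y=·).
  Y=a: p=0.6100, H(X|Y=a) = 0.6808
  Y=b: p=0.1700, H(X|Y=b) = 0.9975
  Y=c: p=0.2200, H(X|Y=c) = 0.9760
Weighted sum = 0.800 bits.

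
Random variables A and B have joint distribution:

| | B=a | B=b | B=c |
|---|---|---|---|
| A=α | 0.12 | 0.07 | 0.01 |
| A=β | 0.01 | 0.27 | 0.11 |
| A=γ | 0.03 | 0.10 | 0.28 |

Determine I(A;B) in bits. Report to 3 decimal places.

Marginals: p(A) = (0.2000, 0.3900, 0.4100), p(B) = (0.1600, 0.4400, 0.4000).
I(A;B) = Σ p(x,y)·log₂[p(x,y)/(p(x)p(y))].
  (α,a): 0.12·log₂(3.7500) = 0.2288
  (α,b): 0.07·log₂(0.7955) = -0.0231
  (α,c): 0.01·log₂(0.1250) = -0.0300
  (β,a): 0.01·log₂(0.1603) = -0.0264
  (β,b): 0.27·log₂(1.5734) = 0.1766
  (β,c): 0.11·log₂(0.7051) = -0.0554
  (γ,a): 0.03·log₂(0.4573) = -0.0339
  (γ,b): 0.10·log₂(0.5543) = -0.0851
  (γ,c): 0.28·log₂(1.7073) = 0.2161
Sum = 0.368 bits.

0.368 bits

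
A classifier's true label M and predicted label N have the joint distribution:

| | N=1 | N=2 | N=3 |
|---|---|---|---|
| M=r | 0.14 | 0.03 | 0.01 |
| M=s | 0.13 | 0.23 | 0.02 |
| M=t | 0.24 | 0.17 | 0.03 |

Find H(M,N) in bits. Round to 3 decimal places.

H(M,N) = −Σ p(x,y)·log₂ p(x,y) over all 9 cells.
  cell (r,1): −0.14·log₂0.14 = 0.3971
  cell (r,2): −0.03·log₂0.03 = 0.1518
  cell (r,3): −0.01·log₂0.01 = 0.0664
  cell (s,1): −0.13·log₂0.13 = 0.3826
  cell (s,2): −0.23·log₂0.23 = 0.4877
  cell (s,3): −0.02·log₂0.02 = 0.1129
  cell (t,1): −0.24·log₂0.24 = 0.4941
  cell (t,2): −0.17·log₂0.17 = 0.4346
  cell (t,3): −0.03·log₂0.03 = 0.1518
Sum = 2.679 bits.

2.679 bits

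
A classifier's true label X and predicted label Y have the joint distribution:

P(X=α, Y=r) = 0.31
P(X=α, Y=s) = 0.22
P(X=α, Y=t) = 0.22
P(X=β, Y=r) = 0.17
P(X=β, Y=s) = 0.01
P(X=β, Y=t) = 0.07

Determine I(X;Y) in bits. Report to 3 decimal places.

Marginals: p(X) = (0.7500, 0.2500), p(Y) = (0.4800, 0.2300, 0.2900).
I(X;Y) = Σ p(x,y)·log₂[p(x,y)/(p(x)p(y))].
  (α,r): 0.31·log₂(0.8611) = -0.0669
  (α,s): 0.22·log₂(1.2754) = 0.0772
  (α,t): 0.22·log₂(1.0115) = 0.0036
  (β,r): 0.17·log₂(1.4167) = 0.0854
  (β,s): 0.01·log₂(0.1739) = -0.0252
  (β,t): 0.07·log₂(0.9655) = -0.0035
Sum = 0.071 bits.

0.071 bits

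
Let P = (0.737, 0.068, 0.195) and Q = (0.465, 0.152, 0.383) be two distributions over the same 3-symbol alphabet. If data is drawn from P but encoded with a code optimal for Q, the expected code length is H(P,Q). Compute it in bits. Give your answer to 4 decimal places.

1.2690 bits

H(P,Q) = −Σ p·log₂ q.
  −0.737·log₂(0.465) = 0.81416
  −0.068·log₂(0.152) = 0.18481
  −0.195·log₂(0.383) = 0.26999
H(P,Q) = 1.2690 bits.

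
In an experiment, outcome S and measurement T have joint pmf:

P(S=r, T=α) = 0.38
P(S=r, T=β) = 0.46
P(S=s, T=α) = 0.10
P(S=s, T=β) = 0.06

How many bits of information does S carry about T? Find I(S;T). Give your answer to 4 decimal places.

0.0116 bits

Marginals: p(S) = (0.8400, 0.1600), p(T) = (0.4800, 0.5200).
I(S;T) = Σ p(x,y)·log₂[p(x,y)/(p(x)p(y))].
  (r,α): 0.38·log₂(0.9425) = -0.03249
  (r,β): 0.46·log₂(1.0531) = 0.03434
  (s,α): 0.10·log₂(1.3021) = 0.03808
  (s,β): 0.06·log₂(0.7212) = -0.02830
Sum = 0.0116 bits.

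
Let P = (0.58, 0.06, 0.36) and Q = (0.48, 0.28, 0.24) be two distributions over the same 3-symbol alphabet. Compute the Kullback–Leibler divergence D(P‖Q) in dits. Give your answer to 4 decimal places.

0.0709 dits

D(P‖Q) = Σ p·log₁₀(p/q).
  0.58·log₁₀(0.58/0.48) = 0.04767
  0.06·log₁₀(0.06/0.28) = -0.04014
  0.36·log₁₀(0.36/0.24) = 0.06339
D(P‖Q) = 0.0709 dits.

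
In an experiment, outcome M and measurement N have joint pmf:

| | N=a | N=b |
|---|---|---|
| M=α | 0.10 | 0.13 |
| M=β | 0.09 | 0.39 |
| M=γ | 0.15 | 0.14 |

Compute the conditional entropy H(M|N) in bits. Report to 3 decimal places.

1.440 bits

Marginals: p(M) = (0.2300, 0.4800, 0.2900), p(N) = (0.3400, 0.6600).
H(M|N) = Σ p(N) · H(M|N=·).
  N=a: p=0.3400, H(M|N=a) = 1.5477
  N=b: p=0.6600, H(M|N=b) = 1.3847
Weighted sum = 1.440 bits.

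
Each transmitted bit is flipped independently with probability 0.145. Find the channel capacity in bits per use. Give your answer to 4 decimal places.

Binary symmetric channel: C = 1 − h₂(ε) where h₂ is the binary entropy function.
h₂(0.145) = −0.145·log₂0.145 − 0.855·log₂0.855 = 0.5972.
C = 1 − 0.5972 = 0.4028 bits per channel use.

0.4028 bits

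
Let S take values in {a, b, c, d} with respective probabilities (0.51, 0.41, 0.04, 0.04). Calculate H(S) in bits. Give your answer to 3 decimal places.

H(S) = −Σ p·log₂ p.
  −(0.51)·log₂(0.51) = 0.4954
  −(0.41)·log₂(0.41) = 0.5274
  −(0.04)·log₂(0.04) = 0.1858
  −(0.04)·log₂(0.04) = 0.1858
Sum: 0.4954 + 0.5274 + 0.1858 + 0.1858 = 1.394 bits.

1.394 bits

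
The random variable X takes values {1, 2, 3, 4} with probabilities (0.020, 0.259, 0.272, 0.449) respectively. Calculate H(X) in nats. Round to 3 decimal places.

1.142 nats

H(X) = −Σ p·ln p.
  −(0.020)·ln(0.020) = 0.0782
  −(0.259)·ln(0.259) = 0.3499
  −(0.272)·ln(0.272) = 0.3541
  −(0.449)·ln(0.449) = 0.3595
Sum: 0.0782 + 0.3499 + 0.3541 + 0.3595 = 1.142 nats.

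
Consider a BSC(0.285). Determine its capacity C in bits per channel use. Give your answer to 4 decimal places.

0.1378 bits

Binary symmetric channel: C = 1 − h₂(ε) where h₂ is the binary entropy function.
h₂(0.285) = −0.285·log₂0.285 − 0.715·log₂0.715 = 0.8622.
C = 1 − 0.8622 = 0.1378 bits per channel use.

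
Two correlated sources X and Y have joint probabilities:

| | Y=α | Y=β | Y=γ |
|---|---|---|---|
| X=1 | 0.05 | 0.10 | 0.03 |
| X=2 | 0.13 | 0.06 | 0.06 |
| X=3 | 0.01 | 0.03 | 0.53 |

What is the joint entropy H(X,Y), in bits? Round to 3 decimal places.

2.273 bits

H(X,Y) = −Σ p(x,y)·log₂ p(x,y) over all 9 cells.
  cell (1,α): −0.05·log₂0.05 = 0.2161
  cell (1,β): −0.10·log₂0.10 = 0.3322
  cell (1,γ): −0.03·log₂0.03 = 0.1518
  cell (2,α): −0.13·log₂0.13 = 0.3826
  cell (2,β): −0.06·log₂0.06 = 0.2435
  cell (2,γ): −0.06·log₂0.06 = 0.2435
  cell (3,α): −0.01·log₂0.01 = 0.0664
  cell (3,β): −0.03·log₂0.03 = 0.1518
  cell (3,γ): −0.53·log₂0.53 = 0.4854
Sum = 2.273 bits.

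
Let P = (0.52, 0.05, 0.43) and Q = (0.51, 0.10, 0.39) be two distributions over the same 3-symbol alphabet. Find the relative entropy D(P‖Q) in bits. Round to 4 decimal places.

D(P‖Q) = Σ p·log₂(p/q).
  0.52·log₂(0.52/0.51) = 0.01457
  0.05·log₂(0.05/0.10) = -0.05000
  0.43·log₂(0.43/0.39) = 0.06057
D(P‖Q) = 0.0251 bits.

0.0251 bits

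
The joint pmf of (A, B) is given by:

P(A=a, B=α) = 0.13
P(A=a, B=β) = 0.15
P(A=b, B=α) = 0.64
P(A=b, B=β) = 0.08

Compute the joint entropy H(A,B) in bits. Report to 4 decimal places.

H(A,B) = −Σ p(x,y)·log₂ p(x,y) over all 4 cells.
  cell (a,α): −0.13·log₂0.13 = 0.38264
  cell (a,β): −0.15·log₂0.15 = 0.41054
  cell (b,α): −0.64·log₂0.64 = 0.41207
  cell (b,β): −0.08·log₂0.08 = 0.29151
Sum = 1.4968 bits.

1.4968 bits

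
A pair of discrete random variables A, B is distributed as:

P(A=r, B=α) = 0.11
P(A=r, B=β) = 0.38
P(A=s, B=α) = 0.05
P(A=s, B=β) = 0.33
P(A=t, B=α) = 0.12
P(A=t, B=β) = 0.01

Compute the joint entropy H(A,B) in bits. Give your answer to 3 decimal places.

2.058 bits

H(A,B) = −Σ p(x,y)·log₂ p(x,y) over all 6 cells.
  cell (r,α): −0.11·log₂0.11 = 0.3503
  cell (r,β): −0.38·log₂0.38 = 0.5305
  cell (s,α): −0.05·log₂0.05 = 0.2161
  cell (s,β): −0.33·log₂0.33 = 0.5278
  cell (t,α): −0.12·log₂0.12 = 0.3671
  cell (t,β): −0.01·log₂0.01 = 0.0664
Sum = 2.058 bits.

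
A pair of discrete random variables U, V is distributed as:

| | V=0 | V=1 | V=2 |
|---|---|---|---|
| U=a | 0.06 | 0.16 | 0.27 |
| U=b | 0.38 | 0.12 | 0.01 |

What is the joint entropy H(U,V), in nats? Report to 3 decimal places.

1.484 nats

H(U,V) = −Σ p(x,y)·ln p(x,y) over all 6 cells.
  cell (a,0): −0.06·ln0.06 = 0.1688
  cell (a,1): −0.16·ln0.16 = 0.2932
  cell (a,2): −0.27·ln0.27 = 0.3535
  cell (b,0): −0.38·ln0.38 = 0.3677
  cell (b,1): −0.12·ln0.12 = 0.2544
  cell (b,2): −0.01·ln0.01 = 0.0461
Sum = 1.484 nats.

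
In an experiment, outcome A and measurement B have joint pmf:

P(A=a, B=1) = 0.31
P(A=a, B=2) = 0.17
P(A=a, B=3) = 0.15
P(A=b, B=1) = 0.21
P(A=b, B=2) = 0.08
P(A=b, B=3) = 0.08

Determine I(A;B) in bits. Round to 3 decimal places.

Marginals: p(A) = (0.6300, 0.3700), p(B) = (0.5200, 0.2500, 0.2300).
I(A;B) = Σ p(x,y)·log₂[p(x,y)/(p(x)p(y))].
  (a,1): 0.31·log₂(0.9463) = -0.0247
  (a,2): 0.17·log₂(1.0794) = 0.0187
  (a,3): 0.15·log₂(1.0352) = 0.0075
  (b,1): 0.21·log₂(1.0915) = 0.0265
  (b,2): 0.08·log₂(0.8649) = -0.0168
  (b,3): 0.08·log₂(0.9401) = -0.0071
Sum = 0.004 bits.

0.004 bits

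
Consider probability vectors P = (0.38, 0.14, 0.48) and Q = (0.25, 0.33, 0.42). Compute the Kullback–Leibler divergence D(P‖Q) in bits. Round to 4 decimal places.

D(P‖Q) = Σ p·log₂(p/q).
  0.38·log₂(0.38/0.25) = 0.22955
  0.14·log₂(0.14/0.33) = -0.17319
  0.48·log₂(0.48/0.42) = 0.09247
D(P‖Q) = 0.1488 bits.

0.1488 bits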